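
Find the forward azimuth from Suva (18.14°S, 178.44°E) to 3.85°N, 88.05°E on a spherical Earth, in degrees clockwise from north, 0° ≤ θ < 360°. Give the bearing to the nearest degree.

Δλ = 88.05 − 178.44 = -90.39°.
θ = atan2( sin Δλ · cos φ₂ , cos φ₁ · sin φ₂ − sin φ₁ · cos φ₂ · cos Δλ )
  = atan2(-0.99772, 0.06169) = -86.462° → normalised to [0°, 360°): 273.538°.

274°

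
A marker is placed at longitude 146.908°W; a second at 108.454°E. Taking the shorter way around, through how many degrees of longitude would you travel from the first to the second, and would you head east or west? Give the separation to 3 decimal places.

Raw difference: 108.454 − -146.908 = 255.362°.
Normalise into (−180°, 180°]: 255.362° − 360° = -104.638°.
Negative ⇒ the second point lies to the west; separation 104.638°.

104.638° west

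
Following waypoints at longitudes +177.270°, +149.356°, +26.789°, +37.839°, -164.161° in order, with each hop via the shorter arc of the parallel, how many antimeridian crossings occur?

1

Leg 1: +177.270° → +149.356°, shortest Δλ = -27.914° (west) — does not cross 180°.
Leg 2: +149.356° → +26.789°, shortest Δλ = -122.567° (west) — does not cross 180°.
Leg 3: +26.789° → +37.839°, shortest Δλ = 11.05° (east) — does not cross 180°.
Leg 4: +37.839° → -164.161°, shortest Δλ = 158.0° (east) — crosses 180°.
Total crossings: 1.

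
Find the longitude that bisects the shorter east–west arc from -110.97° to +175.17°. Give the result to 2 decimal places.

Signed shortest Δλ from -110.97° to +175.17° is -73.86°.
Midpoint longitude = -110.97° + (-73.86°)/2 = -110.97° − 36.93° = -147.90°.
(The naïve average (-110.97 + +175.17)/2 = 32.1° is on the wrong side of the globe.)

-147.90°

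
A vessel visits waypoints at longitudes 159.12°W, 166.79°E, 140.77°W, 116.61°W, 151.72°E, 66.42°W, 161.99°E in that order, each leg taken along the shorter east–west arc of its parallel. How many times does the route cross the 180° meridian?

Leg 1: -159.12° → +166.79°, shortest Δλ = -34.09° (west) — crosses 180°.
Leg 2: +166.79° → -140.77°, shortest Δλ = 52.44° (east) — crosses 180°.
Leg 3: -140.77° → -116.61°, shortest Δλ = 24.16° (east) — does not cross 180°.
Leg 4: -116.61° → +151.72°, shortest Δλ = -91.67° (west) — crosses 180°.
Leg 5: +151.72° → -66.42°, shortest Δλ = 141.86° (east) — crosses 180°.
Leg 6: -66.42° → +161.99°, shortest Δλ = -131.59° (west) — crosses 180°.
Total crossings: 5.

5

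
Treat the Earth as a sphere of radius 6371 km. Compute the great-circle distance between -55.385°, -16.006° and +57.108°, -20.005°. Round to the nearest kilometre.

12514 km

Δλ = -20.005 − -16.006 = -3.999°.
Δφ = 57.108 − -55.385 = 112.493°.
a = sin²(Δφ/2) + cos φ₁ · cos φ₂ · sin²(Δλ/2) = 0.691661.
c = 2·atan2(√a, √(1−a)) = 1.96419 rad → d = 6371·c ≈ 12513.83 km.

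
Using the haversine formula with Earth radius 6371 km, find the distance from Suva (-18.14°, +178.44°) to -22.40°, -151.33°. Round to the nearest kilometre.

3183 km

Δλ = -151.33 − 178.44 = -329.77°; wrapped into (−180°, 180°]: 30.23°.
Δφ = -22.40 − -18.14 = -4.26°.
a = sin²(Δφ/2) + cos φ₁ · cos φ₂ · sin²(Δλ/2) = 0.061121.
c = 2·atan2(√a, √(1−a)) = 0.49963 rad → d = 6371·c ≈ 3183.16 km.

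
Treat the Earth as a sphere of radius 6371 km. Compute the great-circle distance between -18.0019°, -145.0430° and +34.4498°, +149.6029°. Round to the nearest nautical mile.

Δλ = 149.6029 − -145.0430 = 294.6459°; wrapped into (−180°, 180°]: -65.3541°.
Δφ = 34.4498 − -18.0019 = 52.4517°.
a = sin²(Δφ/2) + cos φ₁ · cos φ₂ · sin²(Δλ/2) = 0.423891.
c = 2·atan2(√a, √(1−a)) = 1.41799 rad → d = 6371·c ≈ 9033.98 km ≈ 4877.96 nmi.

4878 nmi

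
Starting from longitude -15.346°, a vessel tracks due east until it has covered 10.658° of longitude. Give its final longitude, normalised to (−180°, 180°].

-4.688°

Start at -15.346°; shift +10.658° → -4.688°.
-4.688° already lies in (−180°, 180°].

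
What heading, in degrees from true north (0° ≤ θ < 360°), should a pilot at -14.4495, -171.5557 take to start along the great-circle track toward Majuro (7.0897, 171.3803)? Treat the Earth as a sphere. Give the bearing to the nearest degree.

Δλ = 171.3803 − -171.5557 = 342.9360°; wrapped into (−180°, 180°]: -17.0640°.
θ = atan2( sin Δλ · cos φ₂ , cos φ₁ · sin φ₂ − sin φ₁ · cos φ₂ · cos Δλ )
  = atan2(-0.29120, 0.35624) = -39.263° → normalised to [0°, 360°): 320.737°.

321°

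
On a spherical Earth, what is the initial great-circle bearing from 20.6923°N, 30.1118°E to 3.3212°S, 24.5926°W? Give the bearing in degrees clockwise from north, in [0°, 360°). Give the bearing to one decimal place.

Δλ = -24.5926 − 30.1118 = -54.7044°.
θ = atan2( sin Δλ · cos φ₂ , cos φ₁ · sin φ₂ − sin φ₁ · cos φ₂ · cos Δλ )
  = atan2(-0.81481, -0.25802) = -107.571° → normalised to [0°, 360°): 252.429°.

252.4°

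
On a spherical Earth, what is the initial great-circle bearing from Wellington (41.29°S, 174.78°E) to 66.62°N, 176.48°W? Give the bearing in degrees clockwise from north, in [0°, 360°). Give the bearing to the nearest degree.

Δλ = -176.48 − 174.78 = -351.26°; wrapped into (−180°, 180°]: 8.74°.
θ = atan2( sin Δλ · cos φ₂ , cos φ₁ · sin φ₂ − sin φ₁ · cos φ₂ · cos Δλ )
  = atan2(0.06030, 0.94850) = 3.638° → normalised to [0°, 360°): 3.638°.

4°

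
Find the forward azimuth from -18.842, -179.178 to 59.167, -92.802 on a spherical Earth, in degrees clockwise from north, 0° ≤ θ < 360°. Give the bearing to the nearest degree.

Δλ = -92.802 − -179.178 = 86.376°.
θ = atan2( sin Δλ · cos φ₂ , cos φ₁ · sin φ₂ − sin φ₁ · cos φ₂ · cos Δλ )
  = atan2(0.51151, 0.82311) = 31.858° → normalised to [0°, 360°): 31.858°.

32°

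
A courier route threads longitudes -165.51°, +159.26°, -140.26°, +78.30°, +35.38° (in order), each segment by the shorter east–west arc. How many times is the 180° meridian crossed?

3

Leg 1: -165.51° → +159.26°, shortest Δλ = -35.23° (west) — crosses 180°.
Leg 2: +159.26° → -140.26°, shortest Δλ = 60.48° (east) — crosses 180°.
Leg 3: -140.26° → +78.30°, shortest Δλ = -141.44° (west) — crosses 180°.
Leg 4: +78.30° → +35.38°, shortest Δλ = -42.92° (west) — does not cross 180°.
Total crossings: 3.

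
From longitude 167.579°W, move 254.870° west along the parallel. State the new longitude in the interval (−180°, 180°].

62.449°W

Start at -167.579°; shift −254.870° → -422.449°.
-422.449° lies outside (−180°, 180°]; add 360° → -62.449°.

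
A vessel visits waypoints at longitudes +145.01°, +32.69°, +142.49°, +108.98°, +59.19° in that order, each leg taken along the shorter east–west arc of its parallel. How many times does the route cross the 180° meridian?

Leg 1: +145.01° → +32.69°, shortest Δλ = -112.32° (west) — does not cross 180°.
Leg 2: +32.69° → +142.49°, shortest Δλ = 109.8° (east) — does not cross 180°.
Leg 3: +142.49° → +108.98°, shortest Δλ = -33.51° (west) — does not cross 180°.
Leg 4: +108.98° → +59.19°, shortest Δλ = -49.79° (west) — does not cross 180°.
Total crossings: 0.

0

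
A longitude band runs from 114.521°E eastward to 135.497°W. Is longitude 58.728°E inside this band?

Band width going east from +114.521° to -135.497°: ((-135.497 − 114.521) mod 360) = 109.982°.
Offset of +58.728° east of the west edge: ((58.728 − 114.521) mod 360) = 304.207°.
304.207° > 109.982° ⇒ outside.

No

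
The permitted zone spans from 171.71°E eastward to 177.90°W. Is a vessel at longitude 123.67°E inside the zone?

No

Band width going east from +171.71° to -177.90°: ((-177.90 − 171.71) mod 360) = 10.39°.
Offset of +123.67° east of the west edge: ((123.67 − 171.71) mod 360) = 311.96°.
311.96° > 10.39° ⇒ outside.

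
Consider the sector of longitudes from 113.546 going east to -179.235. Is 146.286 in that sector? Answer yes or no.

Yes

Band width going east from +113.546° to -179.235°: ((-179.235 − 113.546) mod 360) = 67.219°.
Offset of +146.286° east of the west edge: ((146.286 − 113.546) mod 360) = 32.740°.
32.740° ≤ 67.219° ⇒ inside.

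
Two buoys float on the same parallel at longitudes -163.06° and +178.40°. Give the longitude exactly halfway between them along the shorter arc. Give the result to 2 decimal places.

Signed shortest Δλ from -163.06° to +178.40° is -18.54°.
Midpoint longitude = -163.06° + (-18.54°)/2 = -163.06° − 9.27° = -172.33°.
(The naïve average (-163.06 + +178.40)/2 = 7.67° is on the wrong side of the globe.)

-172.33°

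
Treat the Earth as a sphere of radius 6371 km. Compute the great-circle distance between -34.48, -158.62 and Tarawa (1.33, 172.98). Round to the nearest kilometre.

Δλ = 172.98 − -158.62 = 331.60°; wrapped into (−180°, 180°]: -28.40°.
Δφ = 1.33 − -34.48 = 35.81°.
a = sin²(Δφ/2) + cos φ₁ · cos φ₂ · sin²(Δλ/2) = 0.144110.
c = 2·atan2(√a, √(1−a)) = 0.77877 rad → d = 6371·c ≈ 4961.53 km.

4962 km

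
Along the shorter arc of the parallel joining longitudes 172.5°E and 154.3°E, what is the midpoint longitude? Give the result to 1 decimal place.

163.4°E

Signed shortest Δλ from +172.5° to +154.3° is -18.2°.
Midpoint longitude = +172.5° + (-18.2°)/2 = +172.5° − 9.1° = +163.4°.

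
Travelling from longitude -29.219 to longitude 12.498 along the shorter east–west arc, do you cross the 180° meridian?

Signed shortest Δλ = ((12.498 − -29.219 + 180) mod 360) − 180 = 41.717°.
Going east by 41.717° from -29.219° reaches +12.498° without touching 180°.

No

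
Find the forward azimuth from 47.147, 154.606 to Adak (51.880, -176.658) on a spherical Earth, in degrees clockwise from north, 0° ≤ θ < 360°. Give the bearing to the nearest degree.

Δλ = -176.658 − 154.606 = -331.264°; wrapped into (−180°, 180°]: 28.736°.
θ = atan2( sin Δλ · cos φ₂ , cos φ₁ · sin φ₂ − sin φ₁ · cos φ₂ · cos Δλ )
  = atan2(0.29679, 0.13825) = 65.023° → normalised to [0°, 360°): 65.023°.

65°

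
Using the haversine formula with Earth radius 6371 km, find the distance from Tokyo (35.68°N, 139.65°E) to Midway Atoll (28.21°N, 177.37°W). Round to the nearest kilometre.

4106 km

Δλ = -177.37 − 139.65 = -317.02°; wrapped into (−180°, 180°]: 42.98°.
Δφ = 28.21 − 35.68 = -7.47°.
a = sin²(Δφ/2) + cos φ₁ · cos φ₂ · sin²(Δλ/2) = 0.100307.
c = 2·atan2(√a, √(1−a)) = 0.64453 rad → d = 6371·c ≈ 4106.27 km.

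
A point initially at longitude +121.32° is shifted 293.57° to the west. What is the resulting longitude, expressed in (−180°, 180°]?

Start at +121.32°; shift −293.57° → -172.25°.
-172.25° already lies in (−180°, 180°].

-172.25°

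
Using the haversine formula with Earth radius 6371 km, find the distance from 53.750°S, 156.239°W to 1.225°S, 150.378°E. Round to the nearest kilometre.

Δλ = 150.378 − -156.239 = 306.617°; wrapped into (−180°, 180°]: -53.383°.
Δφ = -1.225 − -53.750 = 52.525°.
a = sin²(Δφ/2) + cos φ₁ · cos φ₂ · sin²(Δλ/2) = 0.315073.
c = 2·atan2(√a, √(1−a)) = 1.19194 rad → d = 6371·c ≈ 7593.88 km.

7594 km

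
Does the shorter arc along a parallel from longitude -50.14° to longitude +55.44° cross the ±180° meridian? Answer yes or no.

No

Signed shortest Δλ = ((55.44 − -50.14 + 180) mod 360) − 180 = 105.58°.
Going east by 105.58° from -50.14° reaches +55.44° without touching 180°.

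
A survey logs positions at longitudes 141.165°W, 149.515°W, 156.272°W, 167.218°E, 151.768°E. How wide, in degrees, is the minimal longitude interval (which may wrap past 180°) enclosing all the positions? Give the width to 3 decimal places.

Sort the longitudes: -156.272°, -149.515°, -141.165°, +151.768°, +167.218°.
Eastward gaps between consecutive values (wrapping around): 6.757°, 8.350°, 292.933°, 15.450°, 36.510°.
Largest gap = 292.933° ⇒ minimal covering band is its complement: 360° − 292.933° = 67.067°.
Band runs from +151.768° eastward to -141.165°, crossing the antimeridian.

67.067°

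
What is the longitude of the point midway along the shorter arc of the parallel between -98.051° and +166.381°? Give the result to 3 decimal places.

-145.835°

Signed shortest Δλ from -98.051° to +166.381° is -95.568°.
Midpoint longitude = -98.051° + (-95.568°)/2 = -98.051° − 47.784° = -145.835°.
(The naïve average (-98.051 + +166.381)/2 = 34.165° is on the wrong side of the globe.)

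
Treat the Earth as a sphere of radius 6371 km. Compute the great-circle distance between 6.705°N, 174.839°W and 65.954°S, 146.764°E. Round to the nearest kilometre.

8656 km

Δλ = 146.764 − -174.839 = 321.603°; wrapped into (−180°, 180°]: -38.397°.
Δφ = -65.954 − 6.705 = -72.659°.
a = sin²(Δφ/2) + cos φ₁ · cos φ₂ · sin²(Δλ/2) = 0.394732.
c = 2·atan2(√a, √(1−a)) = 1.35867 rad → d = 6371·c ≈ 8656.11 km.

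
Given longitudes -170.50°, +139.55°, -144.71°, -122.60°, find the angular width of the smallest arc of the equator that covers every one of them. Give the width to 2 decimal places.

97.85°

Sort the longitudes: -170.50°, -144.71°, -122.60°, +139.55°.
Eastward gaps between consecutive values (wrapping around): 25.79°, 22.11°, 262.15°, 49.95°.
Largest gap = 262.15° ⇒ minimal covering band is its complement: 360° − 262.15° = 97.85°.
Band runs from +139.55° eastward to -122.60°, crossing the antimeridian.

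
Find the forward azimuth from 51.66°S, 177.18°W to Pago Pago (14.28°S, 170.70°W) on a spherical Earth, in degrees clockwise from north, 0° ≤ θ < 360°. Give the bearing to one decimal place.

10.3°

Δλ = -170.70 − -177.18 = 6.48°.
θ = atan2( sin Δλ · cos φ₂ , cos φ₁ · sin φ₂ − sin φ₁ · cos φ₂ · cos Δλ )
  = atan2(0.10937, 0.60224) = 10.293° → normalised to [0°, 360°): 10.293°.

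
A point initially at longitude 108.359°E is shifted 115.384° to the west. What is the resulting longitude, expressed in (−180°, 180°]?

7.025°W

Start at +108.359°; shift −115.384° → -7.025°.
-7.025° already lies in (−180°, 180°].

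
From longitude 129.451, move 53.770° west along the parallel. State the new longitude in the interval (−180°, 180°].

Start at +129.451°; shift −53.770° → +75.681°.
+75.681° already lies in (−180°, 180°].

+75.681°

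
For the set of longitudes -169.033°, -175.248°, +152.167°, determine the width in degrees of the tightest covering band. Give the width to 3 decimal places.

Sort the longitudes: -175.248°, -169.033°, +152.167°.
Eastward gaps between consecutive values (wrapping around): 6.215°, 321.200°, 32.585°.
Largest gap = 321.200° ⇒ minimal covering band is its complement: 360° − 321.200° = 38.800°.
Band runs from +152.167° eastward to -169.033°, crossing the antimeridian.

38.800°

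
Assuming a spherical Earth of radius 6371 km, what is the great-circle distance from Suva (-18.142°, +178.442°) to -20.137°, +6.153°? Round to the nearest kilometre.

Δλ = 6.153 − 178.442 = -172.289°.
Δφ = -20.137 − -18.142 = -1.995°.
a = sin²(Δφ/2) + cos φ₁ · cos φ₂ · sin²(Δλ/2) = 0.888468.
c = 2·atan2(√a, √(1−a)) = 2.46058 rad → d = 6371·c ≈ 15676.36 km.

15676 km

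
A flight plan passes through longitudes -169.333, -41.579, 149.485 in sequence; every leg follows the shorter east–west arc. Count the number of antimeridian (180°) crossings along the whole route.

Leg 1: -169.333° → -41.579°, shortest Δλ = 127.754° (east) — does not cross 180°.
Leg 2: -41.579° → +149.485°, shortest Δλ = -168.936° (west) — crosses 180°.
Total crossings: 1.

1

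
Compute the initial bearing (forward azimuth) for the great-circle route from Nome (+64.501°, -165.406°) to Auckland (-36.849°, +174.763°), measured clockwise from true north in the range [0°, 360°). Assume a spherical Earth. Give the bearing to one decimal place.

196.1°

Δλ = 174.763 − -165.406 = 340.169°; wrapped into (−180°, 180°]: -19.831°.
θ = atan2( sin Δλ · cos φ₂ , cos φ₁ · sin φ₂ − sin φ₁ · cos φ₂ · cos Δλ )
  = atan2(-0.27147, -0.93761) = -163.852° → normalised to [0°, 360°): 196.148°.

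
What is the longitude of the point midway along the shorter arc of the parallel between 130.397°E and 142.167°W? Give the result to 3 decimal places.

174.115°E

Signed shortest Δλ from +130.397° to -142.167° is +87.436°.
Midpoint longitude = +130.397° + (+87.436°)/2 = +130.397° + 43.718° = +174.115°.
(The naïve average (+130.397 + -142.167)/2 = -5.885° is on the wrong side of the globe.)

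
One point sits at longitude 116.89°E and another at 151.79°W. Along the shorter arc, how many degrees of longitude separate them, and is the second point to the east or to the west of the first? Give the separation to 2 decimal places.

91.32° east

Raw difference: -151.79 − 116.89 = -268.68°.
Normalise into (−180°, 180°]: -268.68° + 360° = 91.32°.
Positive ⇒ the second point lies to the east; separation 91.32°.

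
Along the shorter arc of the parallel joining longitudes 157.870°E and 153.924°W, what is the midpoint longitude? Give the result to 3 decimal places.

178.027°W

Signed shortest Δλ from +157.870° to -153.924° is +48.206°.
Midpoint longitude = +157.870° + (+48.206°)/2 = +157.870° + 24.103° = +181.973°.
Normalise into (−180°, 180°]: -178.027°.
(The naïve average (+157.870 + -153.924)/2 = 1.973° is on the wrong side of the globe.)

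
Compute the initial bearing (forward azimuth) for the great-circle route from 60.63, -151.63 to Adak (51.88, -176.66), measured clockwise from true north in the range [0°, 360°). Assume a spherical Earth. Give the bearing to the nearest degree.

249°

Δλ = -176.66 − -151.63 = -25.03°.
θ = atan2( sin Δλ · cos φ₂ , cos φ₁ · sin φ₂ − sin φ₁ · cos φ₂ · cos Δλ )
  = atan2(-0.26118, -0.10160) = -111.256° → normalised to [0°, 360°): 248.744°.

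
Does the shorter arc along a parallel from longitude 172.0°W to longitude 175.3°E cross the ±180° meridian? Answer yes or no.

Naïve |175.3 − -172.0| = 347.3° > 180°, so the shorter arc goes the other way round — across 180°.
Signed shortest Δλ = ((175.3 − -172.0 + 180) mod 360) − 180 = -12.7°.
Going west by 12.7° from -172.0° passes through 180° before reaching +175.3°.

Yes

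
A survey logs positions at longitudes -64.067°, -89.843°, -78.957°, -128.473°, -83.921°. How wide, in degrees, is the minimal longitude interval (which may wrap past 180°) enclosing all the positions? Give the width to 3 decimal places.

Sort the longitudes: -128.473°, -89.843°, -83.921°, -78.957°, -64.067°.
Eastward gaps between consecutive values (wrapping around): 38.630°, 5.922°, 4.964°, 14.890°, 295.594°.
Largest gap = 295.594° ⇒ minimal covering band is its complement: 360° − 295.594° = 64.406°.
Band runs from -128.473° eastward to -64.067°.

64.406°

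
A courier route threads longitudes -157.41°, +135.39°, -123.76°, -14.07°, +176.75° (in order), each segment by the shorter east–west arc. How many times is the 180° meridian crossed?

3

Leg 1: -157.41° → +135.39°, shortest Δλ = -67.2° (west) — crosses 180°.
Leg 2: +135.39° → -123.76°, shortest Δλ = 100.85° (east) — crosses 180°.
Leg 3: -123.76° → -14.07°, shortest Δλ = 109.69° (east) — does not cross 180°.
Leg 4: -14.07° → +176.75°, shortest Δλ = -169.18° (west) — crosses 180°.
Total crossings: 3.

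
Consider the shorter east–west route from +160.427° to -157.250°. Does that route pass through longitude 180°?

Naïve |-157.250 − 160.427| = 317.677° > 180°, so the shorter arc goes the other way round — across 180°.
Signed shortest Δλ = ((-157.250 − 160.427 + 180) mod 360) − 180 = 42.323°.
Going east by 42.323° from +160.427° passes through 180° before reaching -157.250°.

Yes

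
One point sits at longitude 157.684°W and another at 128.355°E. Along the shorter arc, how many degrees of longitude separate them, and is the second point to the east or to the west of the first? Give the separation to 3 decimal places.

Raw difference: 128.355 − -157.684 = 286.039°.
Normalise into (−180°, 180°]: 286.039° − 360° = -73.961°.
Negative ⇒ the second point lies to the west; separation 73.961°.

73.961° west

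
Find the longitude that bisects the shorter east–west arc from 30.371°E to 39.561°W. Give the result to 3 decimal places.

4.595°W

Signed shortest Δλ from +30.371° to -39.561° is -69.932°.
Midpoint longitude = +30.371° + (-69.932°)/2 = +30.371° − 34.966° = -4.595°.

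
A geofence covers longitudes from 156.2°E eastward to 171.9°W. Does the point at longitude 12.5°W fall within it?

Band width going east from +156.2° to -171.9°: ((-171.9 − 156.2) mod 360) = 31.9°.
Offset of -12.5° east of the west edge: ((-12.5 − 156.2) mod 360) = 191.3°.
191.3° > 31.9° ⇒ outside.

No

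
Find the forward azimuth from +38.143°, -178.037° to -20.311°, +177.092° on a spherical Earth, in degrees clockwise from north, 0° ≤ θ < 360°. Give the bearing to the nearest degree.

185°

Δλ = 177.092 − -178.037 = 355.129°; wrapped into (−180°, 180°]: -4.871°.
θ = atan2( sin Δλ · cos φ₂ , cos φ₁ · sin φ₂ − sin φ₁ · cos φ₂ · cos Δλ )
  = atan2(-0.07963, -0.85013) = -174.649° → normalised to [0°, 360°): 185.351°.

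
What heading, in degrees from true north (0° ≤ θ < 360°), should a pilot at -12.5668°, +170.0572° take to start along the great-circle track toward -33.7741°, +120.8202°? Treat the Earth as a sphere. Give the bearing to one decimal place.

236.0°

Δλ = 120.8202 − 170.0572 = -49.2370°.
θ = atan2( sin Δλ · cos φ₂ , cos φ₁ · sin φ₂ − sin φ₁ · cos φ₂ · cos Δλ )
  = atan2(-0.62959, -0.42451) = -123.991° → normalised to [0°, 360°): 236.009°.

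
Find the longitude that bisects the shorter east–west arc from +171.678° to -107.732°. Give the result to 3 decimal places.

Signed shortest Δλ from +171.678° to -107.732° is +80.590°.
Midpoint longitude = +171.678° + (+80.590°)/2 = +171.678° + 40.295° = +211.973°.
Normalise into (−180°, 180°]: -148.027°.
(The naïve average (+171.678 + -107.732)/2 = 31.973° is on the wrong side of the globe.)

-148.027°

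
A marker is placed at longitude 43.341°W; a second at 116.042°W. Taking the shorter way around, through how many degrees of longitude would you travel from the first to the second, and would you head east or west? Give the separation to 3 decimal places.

Raw difference: -116.042 − -43.341 = -72.701°.
Normalise into (−180°, 180°]: -72.701° stays -72.701°.
Negative ⇒ the second point lies to the west; separation 72.701°.

72.701° west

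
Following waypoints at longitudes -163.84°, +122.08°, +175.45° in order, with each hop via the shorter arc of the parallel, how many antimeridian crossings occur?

Leg 1: -163.84° → +122.08°, shortest Δλ = -74.08° (west) — crosses 180°.
Leg 2: +122.08° → +175.45°, shortest Δλ = 53.37° (east) — does not cross 180°.
Total crossings: 1.

1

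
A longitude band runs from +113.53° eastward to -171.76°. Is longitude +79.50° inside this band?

No

Band width going east from +113.53° to -171.76°: ((-171.76 − 113.53) mod 360) = 74.71°.
Offset of +79.50° east of the west edge: ((79.50 − 113.53) mod 360) = 325.97°.
325.97° > 74.71° ⇒ outside.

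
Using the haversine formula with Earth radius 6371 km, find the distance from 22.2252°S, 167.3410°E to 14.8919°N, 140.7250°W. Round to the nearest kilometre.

Δλ = -140.7250 − 167.3410 = -308.0660°; wrapped into (−180°, 180°]: 51.9340°.
Δφ = 14.8919 − -22.2252 = 37.1171°.
a = sin²(Δφ/2) + cos φ₁ · cos φ₂ · sin²(Δλ/2) = 0.272809.
c = 2·atan2(√a, √(1−a)) = 1.09912 rad → d = 6371·c ≈ 7002.48 km.

7002 km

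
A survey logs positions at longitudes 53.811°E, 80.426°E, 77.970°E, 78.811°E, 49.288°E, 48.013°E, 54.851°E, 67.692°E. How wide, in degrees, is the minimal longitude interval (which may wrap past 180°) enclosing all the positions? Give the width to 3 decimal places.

32.413°

Sort the longitudes: +48.013°, +49.288°, +53.811°, +54.851°, +67.692°, +77.970°, +78.811°, +80.426°.
Eastward gaps between consecutive values (wrapping around): 1.275°, 4.523°, 1.040°, 12.841°, 10.278°, 0.841°, 1.615°, 327.587°.
Largest gap = 327.587° ⇒ minimal covering band is its complement: 360° − 327.587° = 32.413°.
Band runs from +48.013° eastward to +80.426°.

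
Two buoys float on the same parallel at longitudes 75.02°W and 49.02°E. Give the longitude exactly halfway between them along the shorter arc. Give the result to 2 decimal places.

Signed shortest Δλ from -75.02° to +49.02° is +124.04°.
Midpoint longitude = -75.02° + (+124.04°)/2 = -75.02° + 62.02° = -13.00°.

13.00°W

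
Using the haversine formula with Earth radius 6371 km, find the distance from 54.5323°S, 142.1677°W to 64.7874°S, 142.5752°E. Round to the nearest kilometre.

4102 km

Δλ = 142.5752 − -142.1677 = 284.7429°; wrapped into (−180°, 180°]: -75.2571°.
Δφ = -64.7874 − -54.5323 = -10.2551°.
a = sin²(Δφ/2) + cos φ₁ · cos φ₂ · sin²(Δλ/2) = 0.100123.
c = 2·atan2(√a, √(1−a)) = 0.64391 rad → d = 6371·c ≈ 4102.35 km.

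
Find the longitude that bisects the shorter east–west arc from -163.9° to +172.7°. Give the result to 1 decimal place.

-175.6°

Signed shortest Δλ from -163.9° to +172.7° is -23.4°.
Midpoint longitude = -163.9° + (-23.4°)/2 = -163.9° − 11.7° = -175.6°.
(The naïve average (-163.9 + +172.7)/2 = 4.4° is on the wrong side of the globe.)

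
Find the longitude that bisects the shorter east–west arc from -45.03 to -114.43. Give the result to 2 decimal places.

Signed shortest Δλ from -45.03° to -114.43° is -69.40°.
Midpoint longitude = -45.03° + (-69.40°)/2 = -45.03° − 34.70° = -79.73°.

-79.73°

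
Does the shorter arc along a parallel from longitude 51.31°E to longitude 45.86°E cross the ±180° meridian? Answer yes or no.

No

Signed shortest Δλ = ((45.86 − 51.31 + 180) mod 360) − 180 = -5.45°.
Going west by 5.45° from +51.31° reaches +45.86° without touching 180°.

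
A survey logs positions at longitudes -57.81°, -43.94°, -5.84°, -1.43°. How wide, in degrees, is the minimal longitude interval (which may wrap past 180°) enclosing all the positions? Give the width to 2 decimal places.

Sort the longitudes: -57.81°, -43.94°, -5.84°, -1.43°.
Eastward gaps between consecutive values (wrapping around): 13.87°, 38.10°, 4.41°, 303.62°.
Largest gap = 303.62° ⇒ minimal covering band is its complement: 360° − 303.62° = 56.38°.
Band runs from -57.81° eastward to -1.43°.

56.38°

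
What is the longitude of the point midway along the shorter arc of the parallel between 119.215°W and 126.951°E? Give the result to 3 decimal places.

176.132°W

Signed shortest Δλ from -119.215° to +126.951° is -113.834°.
Midpoint longitude = -119.215° + (-113.834°)/2 = -119.215° − 56.917° = -176.132°.
(The naïve average (-119.215 + +126.951)/2 = 3.868° is on the wrong side of the globe.)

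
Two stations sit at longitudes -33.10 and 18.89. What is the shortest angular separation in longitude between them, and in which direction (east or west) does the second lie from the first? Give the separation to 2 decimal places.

51.99° east

Raw difference: 18.89 − -33.10 = 51.99°.
Normalise into (−180°, 180°]: 51.99° stays 51.99°.
Positive ⇒ the second point lies to the east; separation 51.99°.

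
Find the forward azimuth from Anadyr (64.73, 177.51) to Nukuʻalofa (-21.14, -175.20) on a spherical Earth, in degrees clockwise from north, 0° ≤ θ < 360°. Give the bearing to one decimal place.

Δλ = -175.20 − 177.51 = -352.71°; wrapped into (−180°, 180°]: 7.29°.
θ = atan2( sin Δλ · cos φ₂ , cos φ₁ · sin φ₂ − sin φ₁ · cos φ₂ · cos Δλ )
  = atan2(0.11835, -0.99059) = 173.187° → normalised to [0°, 360°): 173.187°.

173.2°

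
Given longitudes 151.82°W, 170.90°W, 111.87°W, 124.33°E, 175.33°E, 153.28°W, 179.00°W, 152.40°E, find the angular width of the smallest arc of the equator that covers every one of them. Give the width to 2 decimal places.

Sort the longitudes: -179.00°, -170.90°, -153.28°, -151.82°, -111.87°, +124.33°, +152.40°, +175.33°.
Eastward gaps between consecutive values (wrapping around): 8.10°, 17.62°, 1.46°, 39.95°, 236.20°, 28.07°, 22.93°, 5.67°.
Largest gap = 236.20° ⇒ minimal covering band is its complement: 360° − 236.20° = 123.80°.
Band runs from +124.33° eastward to -111.87°, crossing the antimeridian.

123.80°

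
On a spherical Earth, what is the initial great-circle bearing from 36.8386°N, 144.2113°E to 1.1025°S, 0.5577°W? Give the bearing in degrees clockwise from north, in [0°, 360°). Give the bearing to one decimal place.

Δλ = -0.5577 − 144.2113 = -144.7690°.
θ = atan2( sin Δλ · cos φ₂ , cos φ₁ · sin φ₂ − sin φ₁ · cos φ₂ · cos Δλ )
  = atan2(-0.57677, 0.47425) = -50.571° → normalised to [0°, 360°): 309.429°.

309.4°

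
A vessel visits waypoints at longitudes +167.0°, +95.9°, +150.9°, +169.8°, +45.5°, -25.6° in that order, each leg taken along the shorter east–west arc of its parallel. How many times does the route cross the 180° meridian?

0

Leg 1: +167.0° → +95.9°, shortest Δλ = -71.1° (west) — does not cross 180°.
Leg 2: +95.9° → +150.9°, shortest Δλ = 55.0° (east) — does not cross 180°.
Leg 3: +150.9° → +169.8°, shortest Δλ = 18.9° (east) — does not cross 180°.
Leg 4: +169.8° → +45.5°, shortest Δλ = -124.3° (west) — does not cross 180°.
Leg 5: +45.5° → -25.6°, shortest Δλ = -71.1° (west) — does not cross 180°.
Total crossings: 0.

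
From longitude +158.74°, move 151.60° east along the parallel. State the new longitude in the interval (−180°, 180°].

Start at +158.74°; shift +151.60° → +310.34°.
+310.34° lies outside (−180°, 180°]; subtract 360° → -49.66°.

-49.66°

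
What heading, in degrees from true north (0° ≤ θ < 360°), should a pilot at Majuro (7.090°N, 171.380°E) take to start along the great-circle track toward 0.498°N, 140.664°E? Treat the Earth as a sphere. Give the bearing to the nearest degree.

259°

Δλ = 140.664 − 171.380 = -30.716°.
θ = atan2( sin Δλ · cos φ₂ , cos φ₁ · sin φ₂ − sin φ₁ · cos φ₂ · cos Δλ )
  = atan2(-0.51076, -0.09748) = -100.805° → normalised to [0°, 360°): 259.195°.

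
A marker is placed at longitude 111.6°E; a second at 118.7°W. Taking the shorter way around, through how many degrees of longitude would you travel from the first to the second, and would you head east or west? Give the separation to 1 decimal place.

Raw difference: -118.7 − 111.6 = -230.3°.
Normalise into (−180°, 180°]: -230.3° + 360° = 129.7°.
Positive ⇒ the second point lies to the east; separation 129.7°.

129.7° east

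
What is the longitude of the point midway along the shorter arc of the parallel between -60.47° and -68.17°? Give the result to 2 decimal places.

-64.32°

Signed shortest Δλ from -60.47° to -68.17° is -7.70°.
Midpoint longitude = -60.47° + (-7.70°)/2 = -60.47° − 3.85° = -64.32°.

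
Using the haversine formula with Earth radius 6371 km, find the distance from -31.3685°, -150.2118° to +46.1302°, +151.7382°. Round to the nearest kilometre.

Δλ = 151.7382 − -150.2118 = 301.9500°; wrapped into (−180°, 180°]: -58.0500°.
Δφ = 46.1302 − -31.3685 = 77.4987°.
a = sin²(Δφ/2) + cos φ₁ · cos φ₂ · sin²(Δλ/2) = 0.531068.
c = 2·atan2(√a, √(1−a)) = 1.63297 rad → d = 6371·c ≈ 10403.67 km.

10404 km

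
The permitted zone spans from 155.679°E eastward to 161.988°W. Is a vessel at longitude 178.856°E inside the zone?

Yes

Band width going east from +155.679° to -161.988°: ((-161.988 − 155.679) mod 360) = 42.333°.
Offset of +178.856° east of the west edge: ((178.856 − 155.679) mod 360) = 23.177°.
23.177° ≤ 42.333° ⇒ inside.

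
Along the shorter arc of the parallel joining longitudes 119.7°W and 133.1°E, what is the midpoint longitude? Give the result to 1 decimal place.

173.3°W

Signed shortest Δλ from -119.7° to +133.1° is -107.2°.
Midpoint longitude = -119.7° + (-107.2°)/2 = -119.7° − 53.6° = -173.3°.
(The naïve average (-119.7 + +133.1)/2 = 6.7° is on the wrong side of the globe.)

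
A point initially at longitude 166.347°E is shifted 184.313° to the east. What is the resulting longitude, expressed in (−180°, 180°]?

Start at +166.347°; shift +184.313° → +350.660°.
+350.660° lies outside (−180°, 180°]; subtract 360° → -9.340°.

9.340°W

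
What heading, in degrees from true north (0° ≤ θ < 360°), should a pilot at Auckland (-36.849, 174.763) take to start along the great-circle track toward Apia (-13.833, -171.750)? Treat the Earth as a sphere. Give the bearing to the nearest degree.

Δλ = -171.750 − 174.763 = -346.513°; wrapped into (−180°, 180°]: 13.487°.
θ = atan2( sin Δλ · cos φ₂ , cos φ₁ · sin φ₂ − sin φ₁ · cos φ₂ · cos Δλ )
  = atan2(0.22646, 0.37493) = 31.132° → normalised to [0°, 360°): 31.132°.

31°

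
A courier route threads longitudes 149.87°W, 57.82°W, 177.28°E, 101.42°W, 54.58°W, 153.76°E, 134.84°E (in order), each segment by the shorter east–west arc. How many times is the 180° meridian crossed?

3

Leg 1: -149.87° → -57.82°, shortest Δλ = 92.05° (east) — does not cross 180°.
Leg 2: -57.82° → +177.28°, shortest Δλ = -124.9° (west) — crosses 180°.
Leg 3: +177.28° → -101.42°, shortest Δλ = 81.3° (east) — crosses 180°.
Leg 4: -101.42° → -54.58°, shortest Δλ = 46.84° (east) — does not cross 180°.
Leg 5: -54.58° → +153.76°, shortest Δλ = -151.66° (west) — crosses 180°.
Leg 6: +153.76° → +134.84°, shortest Δλ = -18.92° (west) — does not cross 180°.
Total crossings: 3.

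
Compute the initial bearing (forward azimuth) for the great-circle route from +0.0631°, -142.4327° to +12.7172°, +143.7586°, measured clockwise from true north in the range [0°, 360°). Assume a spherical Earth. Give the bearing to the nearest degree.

283°

Δλ = 143.7586 − -142.4327 = 286.1913°; wrapped into (−180°, 180°]: -73.8087°.
θ = atan2( sin Δλ · cos φ₂ , cos φ₁ · sin φ₂ − sin φ₁ · cos φ₂ · cos Δλ )
  = atan2(-0.93678, 0.21984) = -76.793° → normalised to [0°, 360°): 283.207°.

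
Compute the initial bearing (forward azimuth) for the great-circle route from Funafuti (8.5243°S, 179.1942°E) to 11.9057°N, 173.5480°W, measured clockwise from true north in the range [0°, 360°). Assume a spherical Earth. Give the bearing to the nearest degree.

20°

Δλ = -173.5480 − 179.1942 = -352.7422°; wrapped into (−180°, 180°]: 7.2578°.
θ = atan2( sin Δλ · cos φ₂ , cos φ₁ · sin φ₂ − sin φ₁ · cos φ₂ · cos Δλ )
  = atan2(0.12362, 0.34790) = 19.561° → normalised to [0°, 360°): 19.561°.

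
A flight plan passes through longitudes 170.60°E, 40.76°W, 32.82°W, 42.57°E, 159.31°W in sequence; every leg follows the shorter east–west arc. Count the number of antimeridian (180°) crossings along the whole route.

2

Leg 1: +170.60° → -40.76°, shortest Δλ = 148.64° (east) — crosses 180°.
Leg 2: -40.76° → -32.82°, shortest Δλ = 7.94° (east) — does not cross 180°.
Leg 3: -32.82° → +42.57°, shortest Δλ = 75.39° (east) — does not cross 180°.
Leg 4: +42.57° → -159.31°, shortest Δλ = 158.12° (east) — crosses 180°.
Total crossings: 2.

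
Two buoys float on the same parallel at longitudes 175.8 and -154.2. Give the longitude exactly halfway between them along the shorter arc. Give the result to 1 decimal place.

Signed shortest Δλ from +175.8° to -154.2° is +30.0°.
Midpoint longitude = +175.8° + (+30.0°)/2 = +175.8° + 15.0° = +190.8°.
Normalise into (−180°, 180°]: -169.2°.
(The naïve average (+175.8 + -154.2)/2 = 10.8° is on the wrong side of the globe.)

-169.2°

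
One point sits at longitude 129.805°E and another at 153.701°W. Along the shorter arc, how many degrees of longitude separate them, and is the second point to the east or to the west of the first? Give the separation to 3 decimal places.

Raw difference: -153.701 − 129.805 = -283.506°.
Normalise into (−180°, 180°]: -283.506° + 360° = 76.494°.
Positive ⇒ the second point lies to the east; separation 76.494°.

76.494° east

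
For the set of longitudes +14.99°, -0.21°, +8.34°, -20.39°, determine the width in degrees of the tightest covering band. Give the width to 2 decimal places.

Sort the longitudes: -20.39°, -0.21°, +8.34°, +14.99°.
Eastward gaps between consecutive values (wrapping around): 20.18°, 8.55°, 6.65°, 324.62°.
Largest gap = 324.62° ⇒ minimal covering band is its complement: 360° − 324.62° = 35.38°.
Band runs from -20.39° eastward to +14.99°.

35.38°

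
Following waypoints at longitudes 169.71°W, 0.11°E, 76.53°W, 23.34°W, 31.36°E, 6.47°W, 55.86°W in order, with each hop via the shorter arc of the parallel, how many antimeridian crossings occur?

0

Leg 1: -169.71° → +0.11°, shortest Δλ = 169.82° (east) — does not cross 180°.
Leg 2: +0.11° → -76.53°, shortest Δλ = -76.64° (west) — does not cross 180°.
Leg 3: -76.53° → -23.34°, shortest Δλ = 53.19° (east) — does not cross 180°.
Leg 4: -23.34° → +31.36°, shortest Δλ = 54.7° (east) — does not cross 180°.
Leg 5: +31.36° → -6.47°, shortest Δλ = -37.83° (west) — does not cross 180°.
Leg 6: -6.47° → -55.86°, shortest Δλ = -49.39° (west) — does not cross 180°.
Total crossings: 0.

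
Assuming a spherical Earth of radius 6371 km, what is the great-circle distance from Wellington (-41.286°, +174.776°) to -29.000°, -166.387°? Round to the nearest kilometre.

2182 km

Δλ = -166.387 − 174.776 = -341.163°; wrapped into (−180°, 180°]: 18.837°.
Δφ = -29.000 − -41.286 = 12.286°.
a = sin²(Δφ/2) + cos φ₁ · cos φ₂ · sin²(Δλ/2) = 0.029051.
c = 2·atan2(√a, √(1−a)) = 0.34256 rad → d = 6371·c ≈ 2182.45 km.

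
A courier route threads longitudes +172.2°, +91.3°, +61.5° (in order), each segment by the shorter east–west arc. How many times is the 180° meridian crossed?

0

Leg 1: +172.2° → +91.3°, shortest Δλ = -80.9° (west) — does not cross 180°.
Leg 2: +91.3° → +61.5°, shortest Δλ = -29.8° (west) — does not cross 180°.
Total crossings: 0.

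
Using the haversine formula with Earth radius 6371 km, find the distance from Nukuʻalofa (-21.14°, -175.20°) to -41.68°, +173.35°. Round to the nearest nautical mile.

Δλ = 173.35 − -175.20 = 348.55°; wrapped into (−180°, 180°]: -11.45°.
Δφ = -41.68 − -21.14 = -20.54°.
a = sin²(Δφ/2) + cos φ₁ · cos φ₂ · sin²(Δλ/2) = 0.038718.
c = 2·atan2(√a, √(1−a)) = 0.39612 rad → d = 6371·c ≈ 2523.70 km ≈ 1362.69 nmi.

1363 nmi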